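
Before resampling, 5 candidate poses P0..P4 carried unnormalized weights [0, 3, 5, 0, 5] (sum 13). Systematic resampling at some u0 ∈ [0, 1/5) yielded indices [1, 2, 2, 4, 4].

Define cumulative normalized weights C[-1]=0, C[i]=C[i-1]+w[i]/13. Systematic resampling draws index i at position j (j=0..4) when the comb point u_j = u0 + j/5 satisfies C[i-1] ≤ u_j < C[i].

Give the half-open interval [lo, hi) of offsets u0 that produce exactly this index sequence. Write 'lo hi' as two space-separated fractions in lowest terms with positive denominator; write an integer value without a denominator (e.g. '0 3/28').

2/65 1/5

C = [0, 3/13, 8/13, 8/13, 1]
j=0 picked index 1: u0 ∈ [0, 3/13)
j=1 picked index 2: u0 ∈ [2/65, 27/65)
j=2 picked index 2: u0 ∈ [-11/65, 14/65)
j=3 picked index 4: u0 ∈ [1/65, 2/5)
j=4 picked index 4: u0 ∈ [-12/65, 1/5)
intersection: [2/65, 1/5)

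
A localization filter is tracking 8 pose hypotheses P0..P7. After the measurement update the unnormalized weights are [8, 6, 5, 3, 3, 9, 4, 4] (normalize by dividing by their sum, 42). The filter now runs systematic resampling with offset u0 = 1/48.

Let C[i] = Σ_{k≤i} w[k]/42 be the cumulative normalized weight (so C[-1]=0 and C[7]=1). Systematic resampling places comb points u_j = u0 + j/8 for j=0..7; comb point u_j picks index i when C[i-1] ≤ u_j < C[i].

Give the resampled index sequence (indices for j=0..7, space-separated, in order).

0 0 1 2 3 5 5 6

C = [4/21, 1/3, 19/42, 11/21, 25/42, 17/21, 19/21, 1]
j=0: u_0=1/48 ∈ [0, 4/21) → index 0
j=1: u_1=7/48 ∈ [0, 4/21) → index 0
j=2: u_2=13/48 ∈ [4/21, 1/3) → index 1
j=3: u_3=19/48 ∈ [1/3, 19/42) → index 2
j=4: u_4=25/48 ∈ [19/42, 11/21) → index 3
j=5: u_5=31/48 ∈ [25/42, 17/21) → index 5
j=6: u_6=37/48 ∈ [25/42, 17/21) → index 5
j=7: u_7=43/48 ∈ [17/21, 19/21) → index 6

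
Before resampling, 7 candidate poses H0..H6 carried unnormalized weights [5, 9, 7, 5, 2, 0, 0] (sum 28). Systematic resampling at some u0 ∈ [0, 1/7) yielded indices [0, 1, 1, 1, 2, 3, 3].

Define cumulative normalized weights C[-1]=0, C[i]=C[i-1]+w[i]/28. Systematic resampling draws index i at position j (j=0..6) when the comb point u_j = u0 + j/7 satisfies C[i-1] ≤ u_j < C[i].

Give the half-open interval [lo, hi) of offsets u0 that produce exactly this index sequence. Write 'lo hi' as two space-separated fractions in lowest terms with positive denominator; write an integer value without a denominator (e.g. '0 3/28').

1/28 1/14

C = [5/28, 1/2, 3/4, 13/14, 1, 1, 1]
j=0 picked index 0: u0 ∈ [0, 5/28)
j=1 picked index 1: u0 ∈ [1/28, 5/14)
j=2 picked index 1: u0 ∈ [-3/28, 3/14)
j=3 picked index 1: u0 ∈ [-1/4, 1/14)
j=4 picked index 2: u0 ∈ [-1/14, 5/28)
j=5 picked index 3: u0 ∈ [1/28, 3/14)
j=6 picked index 3: u0 ∈ [-3/28, 1/14)
intersection: [1/28, 1/14)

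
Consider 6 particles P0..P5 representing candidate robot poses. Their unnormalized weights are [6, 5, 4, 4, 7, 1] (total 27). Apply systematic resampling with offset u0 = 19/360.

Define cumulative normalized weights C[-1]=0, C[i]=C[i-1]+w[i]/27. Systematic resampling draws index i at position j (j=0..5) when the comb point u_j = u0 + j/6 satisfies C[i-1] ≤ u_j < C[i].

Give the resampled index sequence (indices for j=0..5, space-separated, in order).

C = [2/9, 11/27, 5/9, 19/27, 26/27, 1]
j=0: u_0=19/360 ∈ [0, 2/9) → index 0
j=1: u_1=79/360 ∈ [0, 2/9) → index 0
j=2: u_2=139/360 ∈ [2/9, 11/27) → index 1
j=3: u_3=199/360 ∈ [11/27, 5/9) → index 2
j=4: u_4=259/360 ∈ [19/27, 26/27) → index 4
j=5: u_5=319/360 ∈ [19/27, 26/27) → index 4

0 0 1 2 4 4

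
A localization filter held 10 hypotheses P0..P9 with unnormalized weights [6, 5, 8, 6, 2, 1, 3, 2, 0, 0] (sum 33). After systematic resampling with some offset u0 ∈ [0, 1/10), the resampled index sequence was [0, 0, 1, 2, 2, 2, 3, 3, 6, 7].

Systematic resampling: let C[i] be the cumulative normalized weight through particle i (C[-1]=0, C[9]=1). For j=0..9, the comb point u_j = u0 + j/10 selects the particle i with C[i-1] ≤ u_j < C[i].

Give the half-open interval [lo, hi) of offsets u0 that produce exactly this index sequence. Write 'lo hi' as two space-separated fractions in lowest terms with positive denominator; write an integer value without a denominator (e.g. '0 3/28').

8/165 19/330

C = [2/11, 1/3, 19/33, 25/33, 9/11, 28/33, 31/33, 1, 1, 1]
j=0 picked index 0: u0 ∈ [0, 2/11)
j=1 picked index 0: u0 ∈ [-1/10, 9/110)
j=2 picked index 1: u0 ∈ [-1/55, 2/15)
j=3 picked index 2: u0 ∈ [1/30, 91/330)
j=4 picked index 2: u0 ∈ [-1/15, 29/165)
j=5 picked index 2: u0 ∈ [-1/6, 5/66)
j=6 picked index 3: u0 ∈ [-4/165, 26/165)
j=7 picked index 3: u0 ∈ [-41/330, 19/330)
j=8 picked index 6: u0 ∈ [8/165, 23/165)
j=9 picked index 7: u0 ∈ [13/330, 1/10)
intersection: [8/165, 19/330)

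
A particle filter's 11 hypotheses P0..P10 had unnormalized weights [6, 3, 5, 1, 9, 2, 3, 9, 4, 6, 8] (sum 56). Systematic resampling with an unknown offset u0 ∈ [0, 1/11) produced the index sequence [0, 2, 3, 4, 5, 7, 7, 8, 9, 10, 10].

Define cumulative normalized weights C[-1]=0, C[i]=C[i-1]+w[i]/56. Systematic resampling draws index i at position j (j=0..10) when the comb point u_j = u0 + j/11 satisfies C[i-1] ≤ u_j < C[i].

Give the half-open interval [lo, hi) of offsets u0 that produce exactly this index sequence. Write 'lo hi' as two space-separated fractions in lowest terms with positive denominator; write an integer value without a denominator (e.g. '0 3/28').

C = [3/28, 9/56, 1/4, 15/56, 3/7, 13/28, 29/56, 19/28, 3/4, 6/7, 1]
j=0 picked index 0: u0 ∈ [0, 3/28)
j=1 picked index 2: u0 ∈ [43/616, 7/44)
j=2 picked index 3: u0 ∈ [3/44, 53/616)
j=3 picked index 4: u0 ∈ [-3/616, 12/77)
j=4 picked index 5: u0 ∈ [5/77, 31/308)
j=5 picked index 7: u0 ∈ [39/616, 69/308)
j=6 picked index 7: u0 ∈ [-17/616, 41/308)
j=7 picked index 8: u0 ∈ [13/308, 5/44)
j=8 picked index 9: u0 ∈ [1/44, 10/77)
j=9 picked index 10: u0 ∈ [3/77, 2/11)
j=10 picked index 10: u0 ∈ [-4/77, 1/11)
intersection: [43/616, 53/616)

43/616 53/616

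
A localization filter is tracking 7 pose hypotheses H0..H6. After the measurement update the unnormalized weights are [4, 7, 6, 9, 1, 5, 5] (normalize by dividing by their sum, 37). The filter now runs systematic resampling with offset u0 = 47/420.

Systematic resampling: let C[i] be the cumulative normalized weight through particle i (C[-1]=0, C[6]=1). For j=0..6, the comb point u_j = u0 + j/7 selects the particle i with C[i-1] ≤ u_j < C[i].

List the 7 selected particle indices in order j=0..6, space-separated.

C = [4/37, 11/37, 17/37, 26/37, 27/37, 32/37, 1]
j=0: u_0=47/420 ∈ [4/37, 11/37) → index 1
j=1: u_1=107/420 ∈ [4/37, 11/37) → index 1
j=2: u_2=167/420 ∈ [11/37, 17/37) → index 2
j=3: u_3=227/420 ∈ [17/37, 26/37) → index 3
j=4: u_4=41/60 ∈ [17/37, 26/37) → index 3
j=5: u_5=347/420 ∈ [27/37, 32/37) → index 5
j=6: u_6=407/420 ∈ [32/37, 1) → index 6

1 1 2 3 3 5 6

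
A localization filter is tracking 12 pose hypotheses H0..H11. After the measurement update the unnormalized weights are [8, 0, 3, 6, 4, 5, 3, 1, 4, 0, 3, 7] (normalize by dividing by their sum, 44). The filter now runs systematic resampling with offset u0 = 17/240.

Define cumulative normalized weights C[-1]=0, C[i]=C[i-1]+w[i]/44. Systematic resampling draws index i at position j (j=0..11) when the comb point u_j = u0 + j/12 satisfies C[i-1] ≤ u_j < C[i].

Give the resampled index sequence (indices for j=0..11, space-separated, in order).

C = [2/11, 2/11, 1/4, 17/44, 21/44, 13/22, 29/44, 15/22, 17/22, 17/22, 37/44, 1]
j=0: u_0=17/240 ∈ [0, 2/11) → index 0
j=1: u_1=37/240 ∈ [0, 2/11) → index 0
j=2: u_2=19/80 ∈ [2/11, 1/4) → index 2
j=3: u_3=77/240 ∈ [1/4, 17/44) → index 3
j=4: u_4=97/240 ∈ [17/44, 21/44) → index 4
j=5: u_5=39/80 ∈ [21/44, 13/22) → index 5
j=6: u_6=137/240 ∈ [21/44, 13/22) → index 5
j=7: u_7=157/240 ∈ [13/22, 29/44) → index 6
j=8: u_8=59/80 ∈ [15/22, 17/22) → index 8
j=9: u_9=197/240 ∈ [17/22, 37/44) → index 10
j=10: u_10=217/240 ∈ [37/44, 1) → index 11
j=11: u_11=79/80 ∈ [37/44, 1) → index 11

0 0 2 3 4 5 5 6 8 10 11 11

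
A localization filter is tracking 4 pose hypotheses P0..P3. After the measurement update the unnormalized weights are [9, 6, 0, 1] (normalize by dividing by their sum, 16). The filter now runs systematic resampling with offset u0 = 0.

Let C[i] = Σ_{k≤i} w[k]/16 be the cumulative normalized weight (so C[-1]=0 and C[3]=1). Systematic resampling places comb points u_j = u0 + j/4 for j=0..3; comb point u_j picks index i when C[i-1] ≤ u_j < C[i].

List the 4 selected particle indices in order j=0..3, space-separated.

C = [9/16, 15/16, 15/16, 1]
j=0: u_0=0 ∈ [0, 9/16) → index 0
j=1: u_1=1/4 ∈ [0, 9/16) → index 0
j=2: u_2=1/2 ∈ [0, 9/16) → index 0
j=3: u_3=3/4 ∈ [9/16, 15/16) → index 1

0 0 0 1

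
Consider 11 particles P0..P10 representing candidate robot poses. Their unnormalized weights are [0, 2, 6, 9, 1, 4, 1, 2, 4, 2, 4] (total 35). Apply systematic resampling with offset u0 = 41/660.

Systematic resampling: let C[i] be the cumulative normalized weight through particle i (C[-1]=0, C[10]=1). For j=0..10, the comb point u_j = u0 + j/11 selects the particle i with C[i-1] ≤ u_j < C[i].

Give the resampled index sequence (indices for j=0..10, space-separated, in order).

C = [0, 2/35, 8/35, 17/35, 18/35, 22/35, 23/35, 5/7, 29/35, 31/35, 1]
j=0: u_0=41/660 ∈ [2/35, 8/35) → index 2
j=1: u_1=101/660 ∈ [2/35, 8/35) → index 2
j=2: u_2=161/660 ∈ [8/35, 17/35) → index 3
j=3: u_3=221/660 ∈ [8/35, 17/35) → index 3
j=4: u_4=281/660 ∈ [8/35, 17/35) → index 3
j=5: u_5=31/60 ∈ [18/35, 22/35) → index 5
j=6: u_6=401/660 ∈ [18/35, 22/35) → index 5
j=7: u_7=461/660 ∈ [23/35, 5/7) → index 7
j=8: u_8=521/660 ∈ [5/7, 29/35) → index 8
j=9: u_9=581/660 ∈ [29/35, 31/35) → index 9
j=10: u_10=641/660 ∈ [31/35, 1) → index 10

2 2 3 3 3 5 5 7 8 9 10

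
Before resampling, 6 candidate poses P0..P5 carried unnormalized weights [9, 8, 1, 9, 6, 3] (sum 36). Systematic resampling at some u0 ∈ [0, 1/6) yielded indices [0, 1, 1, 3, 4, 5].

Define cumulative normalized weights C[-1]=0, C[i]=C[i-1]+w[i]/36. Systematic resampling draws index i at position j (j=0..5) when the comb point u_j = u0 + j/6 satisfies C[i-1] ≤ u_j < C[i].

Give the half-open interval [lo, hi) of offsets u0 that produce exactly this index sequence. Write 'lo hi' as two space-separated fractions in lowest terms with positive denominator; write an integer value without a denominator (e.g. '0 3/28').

C = [1/4, 17/36, 1/2, 3/4, 11/12, 1]
j=0 picked index 0: u0 ∈ [0, 1/4)
j=1 picked index 1: u0 ∈ [1/12, 11/36)
j=2 picked index 1: u0 ∈ [-1/12, 5/36)
j=3 picked index 3: u0 ∈ [0, 1/4)
j=4 picked index 4: u0 ∈ [1/12, 1/4)
j=5 picked index 5: u0 ∈ [1/12, 1/6)
intersection: [1/12, 5/36)

1/12 5/36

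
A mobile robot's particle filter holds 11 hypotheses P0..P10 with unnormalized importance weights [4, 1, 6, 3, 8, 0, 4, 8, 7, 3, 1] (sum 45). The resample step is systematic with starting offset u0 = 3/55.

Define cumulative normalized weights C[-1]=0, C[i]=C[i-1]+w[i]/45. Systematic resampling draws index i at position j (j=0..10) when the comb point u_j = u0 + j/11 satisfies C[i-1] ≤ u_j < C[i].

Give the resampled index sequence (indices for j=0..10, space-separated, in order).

0 2 2 4 4 6 7 7 8 8 9

C = [4/45, 1/9, 11/45, 14/45, 22/45, 22/45, 26/45, 34/45, 41/45, 44/45, 1]
j=0: u_0=3/55 ∈ [0, 4/45) → index 0
j=1: u_1=8/55 ∈ [1/9, 11/45) → index 2
j=2: u_2=13/55 ∈ [1/9, 11/45) → index 2
j=3: u_3=18/55 ∈ [14/45, 22/45) → index 4
j=4: u_4=23/55 ∈ [14/45, 22/45) → index 4
j=5: u_5=28/55 ∈ [22/45, 26/45) → index 6
j=6: u_6=3/5 ∈ [26/45, 34/45) → index 7
j=7: u_7=38/55 ∈ [26/45, 34/45) → index 7
j=8: u_8=43/55 ∈ [34/45, 41/45) → index 8
j=9: u_9=48/55 ∈ [34/45, 41/45) → index 8
j=10: u_10=53/55 ∈ [41/45, 44/45) → index 9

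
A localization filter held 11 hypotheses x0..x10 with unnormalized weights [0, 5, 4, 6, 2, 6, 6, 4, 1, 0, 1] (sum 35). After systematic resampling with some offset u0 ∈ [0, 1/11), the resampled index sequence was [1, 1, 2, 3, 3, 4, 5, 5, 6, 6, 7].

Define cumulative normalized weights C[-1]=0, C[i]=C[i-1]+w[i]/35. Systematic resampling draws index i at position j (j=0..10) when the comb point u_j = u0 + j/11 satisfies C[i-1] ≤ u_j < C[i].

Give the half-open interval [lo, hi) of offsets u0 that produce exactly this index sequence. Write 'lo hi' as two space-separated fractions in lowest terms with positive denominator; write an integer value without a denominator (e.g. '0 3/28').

C = [0, 1/7, 9/35, 3/7, 17/35, 23/35, 29/35, 33/35, 34/35, 34/35, 1]
j=0 picked index 1: u0 ∈ [0, 1/7)
j=1 picked index 1: u0 ∈ [-1/11, 4/77)
j=2 picked index 2: u0 ∈ [-3/77, 29/385)
j=3 picked index 3: u0 ∈ [-6/385, 12/77)
j=4 picked index 3: u0 ∈ [-41/385, 5/77)
j=5 picked index 4: u0 ∈ [-2/77, 12/385)
j=6 picked index 5: u0 ∈ [-23/385, 43/385)
j=7 picked index 5: u0 ∈ [-58/385, 8/385)
j=8 picked index 6: u0 ∈ [-27/385, 39/385)
j=9 picked index 6: u0 ∈ [-62/385, 4/385)
j=10 picked index 7: u0 ∈ [-31/385, 13/385)
intersection: [0, 4/385)

0 4/385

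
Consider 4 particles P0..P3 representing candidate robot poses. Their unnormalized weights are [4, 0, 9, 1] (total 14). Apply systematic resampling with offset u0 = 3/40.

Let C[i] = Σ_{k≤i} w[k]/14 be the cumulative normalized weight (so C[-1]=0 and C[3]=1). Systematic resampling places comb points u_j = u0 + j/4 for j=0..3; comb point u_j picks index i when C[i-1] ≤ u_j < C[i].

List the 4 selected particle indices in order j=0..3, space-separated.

C = [2/7, 2/7, 13/14, 1]
j=0: u_0=3/40 ∈ [0, 2/7) → index 0
j=1: u_1=13/40 ∈ [2/7, 13/14) → index 2
j=2: u_2=23/40 ∈ [2/7, 13/14) → index 2
j=3: u_3=33/40 ∈ [2/7, 13/14) → index 2

0 2 2 2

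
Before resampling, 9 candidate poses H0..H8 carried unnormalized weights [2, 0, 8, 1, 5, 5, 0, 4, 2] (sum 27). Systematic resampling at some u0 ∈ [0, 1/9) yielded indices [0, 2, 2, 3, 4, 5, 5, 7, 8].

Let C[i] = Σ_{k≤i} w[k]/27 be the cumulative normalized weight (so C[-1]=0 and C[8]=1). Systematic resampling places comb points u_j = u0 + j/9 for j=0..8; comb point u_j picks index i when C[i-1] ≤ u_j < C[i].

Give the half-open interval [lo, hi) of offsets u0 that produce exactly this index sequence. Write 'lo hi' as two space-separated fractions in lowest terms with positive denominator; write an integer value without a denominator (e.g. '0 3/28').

C = [2/27, 2/27, 10/27, 11/27, 16/27, 7/9, 7/9, 25/27, 1]
j=0 picked index 0: u0 ∈ [0, 2/27)
j=1 picked index 2: u0 ∈ [-1/27, 7/27)
j=2 picked index 2: u0 ∈ [-4/27, 4/27)
j=3 picked index 3: u0 ∈ [1/27, 2/27)
j=4 picked index 4: u0 ∈ [-1/27, 4/27)
j=5 picked index 5: u0 ∈ [1/27, 2/9)
j=6 picked index 5: u0 ∈ [-2/27, 1/9)
j=7 picked index 7: u0 ∈ [0, 4/27)
j=8 picked index 8: u0 ∈ [1/27, 1/9)
intersection: [1/27, 2/27)

1/27 2/27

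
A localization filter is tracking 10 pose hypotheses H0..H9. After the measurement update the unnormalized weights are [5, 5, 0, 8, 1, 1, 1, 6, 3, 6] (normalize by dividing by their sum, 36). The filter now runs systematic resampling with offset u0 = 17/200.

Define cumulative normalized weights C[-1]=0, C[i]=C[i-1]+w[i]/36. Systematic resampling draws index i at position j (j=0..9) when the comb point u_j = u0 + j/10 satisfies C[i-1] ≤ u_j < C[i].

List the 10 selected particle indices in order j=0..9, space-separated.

0 1 3 3 3 7 7 8 9 9

C = [5/36, 5/18, 5/18, 1/2, 19/36, 5/9, 7/12, 3/4, 5/6, 1]
j=0: u_0=17/200 ∈ [0, 5/36) → index 0
j=1: u_1=37/200 ∈ [5/36, 5/18) → index 1
j=2: u_2=57/200 ∈ [5/18, 1/2) → index 3
j=3: u_3=77/200 ∈ [5/18, 1/2) → index 3
j=4: u_4=97/200 ∈ [5/18, 1/2) → index 3
j=5: u_5=117/200 ∈ [7/12, 3/4) → index 7
j=6: u_6=137/200 ∈ [7/12, 3/4) → index 7
j=7: u_7=157/200 ∈ [3/4, 5/6) → index 8
j=8: u_8=177/200 ∈ [5/6, 1) → index 9
j=9: u_9=197/200 ∈ [5/6, 1) → index 9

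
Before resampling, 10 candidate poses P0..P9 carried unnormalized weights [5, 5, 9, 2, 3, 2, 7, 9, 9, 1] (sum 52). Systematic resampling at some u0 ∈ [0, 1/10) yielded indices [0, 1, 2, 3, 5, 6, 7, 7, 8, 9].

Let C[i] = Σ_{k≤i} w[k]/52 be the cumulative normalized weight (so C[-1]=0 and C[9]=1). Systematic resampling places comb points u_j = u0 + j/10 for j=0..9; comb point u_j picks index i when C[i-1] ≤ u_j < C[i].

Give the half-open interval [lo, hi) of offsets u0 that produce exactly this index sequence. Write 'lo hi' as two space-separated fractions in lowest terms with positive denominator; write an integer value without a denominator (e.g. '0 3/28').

21/260 6/65

C = [5/52, 5/26, 19/52, 21/52, 6/13, 1/2, 33/52, 21/26, 51/52, 1]
j=0 picked index 0: u0 ∈ [0, 5/52)
j=1 picked index 1: u0 ∈ [-1/260, 6/65)
j=2 picked index 2: u0 ∈ [-1/130, 43/260)
j=3 picked index 3: u0 ∈ [17/260, 27/260)
j=4 picked index 5: u0 ∈ [4/65, 1/10)
j=5 picked index 6: u0 ∈ [0, 7/52)
j=6 picked index 7: u0 ∈ [9/260, 27/130)
j=7 picked index 7: u0 ∈ [-17/260, 7/65)
j=8 picked index 8: u0 ∈ [1/130, 47/260)
j=9 picked index 9: u0 ∈ [21/260, 1/10)
intersection: [21/260, 6/65)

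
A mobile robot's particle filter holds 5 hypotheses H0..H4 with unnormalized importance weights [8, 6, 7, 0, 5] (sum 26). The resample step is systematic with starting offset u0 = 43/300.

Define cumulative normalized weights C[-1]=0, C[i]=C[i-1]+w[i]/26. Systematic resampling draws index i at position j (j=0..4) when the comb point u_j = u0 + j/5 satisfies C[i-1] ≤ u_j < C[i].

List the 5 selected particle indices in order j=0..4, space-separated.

C = [4/13, 7/13, 21/26, 21/26, 1]
j=0: u_0=43/300 ∈ [0, 4/13) → index 0
j=1: u_1=103/300 ∈ [4/13, 7/13) → index 1
j=2: u_2=163/300 ∈ [7/13, 21/26) → index 2
j=3: u_3=223/300 ∈ [7/13, 21/26) → index 2
j=4: u_4=283/300 ∈ [21/26, 1) → index 4

0 1 2 2 4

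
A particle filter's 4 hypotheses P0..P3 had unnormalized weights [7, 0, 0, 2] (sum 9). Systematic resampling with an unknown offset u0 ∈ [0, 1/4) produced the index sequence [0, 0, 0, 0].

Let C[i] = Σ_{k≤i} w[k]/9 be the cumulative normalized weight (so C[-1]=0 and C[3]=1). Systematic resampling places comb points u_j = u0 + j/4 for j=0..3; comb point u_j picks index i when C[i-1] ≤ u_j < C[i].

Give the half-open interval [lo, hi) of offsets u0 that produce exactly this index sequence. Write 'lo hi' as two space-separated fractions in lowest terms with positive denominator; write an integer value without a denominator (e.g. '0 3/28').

0 1/36

C = [7/9, 7/9, 7/9, 1]
j=0 picked index 0: u0 ∈ [0, 7/9)
j=1 picked index 0: u0 ∈ [-1/4, 19/36)
j=2 picked index 0: u0 ∈ [-1/2, 5/18)
j=3 picked index 0: u0 ∈ [-3/4, 1/36)
intersection: [0, 1/36)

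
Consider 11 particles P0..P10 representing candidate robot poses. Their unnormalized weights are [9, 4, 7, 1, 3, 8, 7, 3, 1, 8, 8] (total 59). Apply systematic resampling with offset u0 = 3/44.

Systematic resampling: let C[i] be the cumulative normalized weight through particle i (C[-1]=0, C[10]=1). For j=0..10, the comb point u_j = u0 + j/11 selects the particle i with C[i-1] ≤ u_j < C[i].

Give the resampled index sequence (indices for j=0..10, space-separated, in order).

C = [9/59, 13/59, 20/59, 21/59, 24/59, 32/59, 39/59, 42/59, 43/59, 51/59, 1]
j=0: u_0=3/44 ∈ [0, 9/59) → index 0
j=1: u_1=7/44 ∈ [9/59, 13/59) → index 1
j=2: u_2=1/4 ∈ [13/59, 20/59) → index 2
j=3: u_3=15/44 ∈ [20/59, 21/59) → index 3
j=4: u_4=19/44 ∈ [24/59, 32/59) → index 5
j=5: u_5=23/44 ∈ [24/59, 32/59) → index 5
j=6: u_6=27/44 ∈ [32/59, 39/59) → index 6
j=7: u_7=31/44 ∈ [39/59, 42/59) → index 7
j=8: u_8=35/44 ∈ [43/59, 51/59) → index 9
j=9: u_9=39/44 ∈ [51/59, 1) → index 10
j=10: u_10=43/44 ∈ [51/59, 1) → index 10

0 1 2 3 5 5 6 7 9 10 10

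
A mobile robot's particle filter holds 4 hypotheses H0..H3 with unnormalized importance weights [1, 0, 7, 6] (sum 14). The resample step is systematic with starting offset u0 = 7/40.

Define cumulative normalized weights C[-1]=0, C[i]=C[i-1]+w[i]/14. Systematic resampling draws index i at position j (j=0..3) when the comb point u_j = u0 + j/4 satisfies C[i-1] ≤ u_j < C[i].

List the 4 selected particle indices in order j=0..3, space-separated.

C = [1/14, 1/14, 4/7, 1]
j=0: u_0=7/40 ∈ [1/14, 4/7) → index 2
j=1: u_1=17/40 ∈ [1/14, 4/7) → index 2
j=2: u_2=27/40 ∈ [4/7, 1) → index 3
j=3: u_3=37/40 ∈ [4/7, 1) → index 3

2 2 3 3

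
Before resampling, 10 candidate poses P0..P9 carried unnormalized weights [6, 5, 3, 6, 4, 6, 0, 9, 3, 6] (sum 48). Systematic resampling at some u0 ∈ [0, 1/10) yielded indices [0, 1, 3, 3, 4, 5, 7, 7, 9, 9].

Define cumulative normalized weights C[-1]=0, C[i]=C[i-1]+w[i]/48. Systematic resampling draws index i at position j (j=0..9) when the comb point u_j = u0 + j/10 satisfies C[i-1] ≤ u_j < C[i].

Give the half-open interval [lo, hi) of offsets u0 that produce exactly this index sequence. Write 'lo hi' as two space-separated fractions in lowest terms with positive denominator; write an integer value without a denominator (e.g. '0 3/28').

11/120 1/10

C = [1/8, 11/48, 7/24, 5/12, 1/2, 5/8, 5/8, 13/16, 7/8, 1]
j=0 picked index 0: u0 ∈ [0, 1/8)
j=1 picked index 1: u0 ∈ [1/40, 31/240)
j=2 picked index 3: u0 ∈ [11/120, 13/60)
j=3 picked index 3: u0 ∈ [-1/120, 7/60)
j=4 picked index 4: u0 ∈ [1/60, 1/10)
j=5 picked index 5: u0 ∈ [0, 1/8)
j=6 picked index 7: u0 ∈ [1/40, 17/80)
j=7 picked index 7: u0 ∈ [-3/40, 9/80)
j=8 picked index 9: u0 ∈ [3/40, 1/5)
j=9 picked index 9: u0 ∈ [-1/40, 1/10)
intersection: [11/120, 1/10)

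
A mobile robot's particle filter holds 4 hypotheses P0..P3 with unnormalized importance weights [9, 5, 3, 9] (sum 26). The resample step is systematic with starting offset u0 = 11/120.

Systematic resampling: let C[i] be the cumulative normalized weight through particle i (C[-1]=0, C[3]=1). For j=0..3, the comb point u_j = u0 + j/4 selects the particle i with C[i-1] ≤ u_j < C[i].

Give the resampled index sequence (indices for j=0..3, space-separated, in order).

C = [9/26, 7/13, 17/26, 1]
j=0: u_0=11/120 ∈ [0, 9/26) → index 0
j=1: u_1=41/120 ∈ [0, 9/26) → index 0
j=2: u_2=71/120 ∈ [7/13, 17/26) → index 2
j=3: u_3=101/120 ∈ [17/26, 1) → index 3

0 0 2 3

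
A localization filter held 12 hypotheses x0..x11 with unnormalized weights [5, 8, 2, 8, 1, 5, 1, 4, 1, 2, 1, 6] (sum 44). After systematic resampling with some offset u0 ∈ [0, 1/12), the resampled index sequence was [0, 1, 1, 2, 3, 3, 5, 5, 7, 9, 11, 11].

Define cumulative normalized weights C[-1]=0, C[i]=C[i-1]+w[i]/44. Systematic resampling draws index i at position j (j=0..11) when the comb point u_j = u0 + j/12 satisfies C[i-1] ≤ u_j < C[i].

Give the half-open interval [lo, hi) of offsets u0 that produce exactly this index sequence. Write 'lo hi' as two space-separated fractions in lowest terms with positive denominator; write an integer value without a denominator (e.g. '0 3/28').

C = [5/44, 13/44, 15/44, 23/44, 6/11, 29/44, 15/22, 17/22, 35/44, 37/44, 19/22, 1]
j=0 picked index 0: u0 ∈ [0, 5/44)
j=1 picked index 1: u0 ∈ [1/33, 7/33)
j=2 picked index 1: u0 ∈ [-7/132, 17/132)
j=3 picked index 2: u0 ∈ [1/22, 1/11)
j=4 picked index 3: u0 ∈ [1/132, 25/132)
j=5 picked index 3: u0 ∈ [-5/66, 7/66)
j=6 picked index 5: u0 ∈ [1/22, 7/44)
j=7 picked index 5: u0 ∈ [-5/132, 5/66)
j=8 picked index 7: u0 ∈ [1/66, 7/66)
j=9 picked index 9: u0 ∈ [1/22, 1/11)
j=10 picked index 11: u0 ∈ [1/33, 1/6)
j=11 picked index 11: u0 ∈ [-7/132, 1/12)
intersection: [1/22, 5/66)

1/22 5/66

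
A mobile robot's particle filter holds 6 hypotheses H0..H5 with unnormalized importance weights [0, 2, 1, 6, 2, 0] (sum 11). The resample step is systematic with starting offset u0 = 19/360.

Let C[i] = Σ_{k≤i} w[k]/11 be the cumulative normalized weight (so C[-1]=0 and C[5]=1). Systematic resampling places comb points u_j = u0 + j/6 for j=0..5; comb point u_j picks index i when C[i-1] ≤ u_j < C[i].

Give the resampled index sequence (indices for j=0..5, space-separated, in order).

1 2 3 3 3 4

C = [0, 2/11, 3/11, 9/11, 1, 1]
j=0: u_0=19/360 ∈ [0, 2/11) → index 1
j=1: u_1=79/360 ∈ [2/11, 3/11) → index 2
j=2: u_2=139/360 ∈ [3/11, 9/11) → index 3
j=3: u_3=199/360 ∈ [3/11, 9/11) → index 3
j=4: u_4=259/360 ∈ [3/11, 9/11) → index 3
j=5: u_5=319/360 ∈ [9/11, 1) → index 4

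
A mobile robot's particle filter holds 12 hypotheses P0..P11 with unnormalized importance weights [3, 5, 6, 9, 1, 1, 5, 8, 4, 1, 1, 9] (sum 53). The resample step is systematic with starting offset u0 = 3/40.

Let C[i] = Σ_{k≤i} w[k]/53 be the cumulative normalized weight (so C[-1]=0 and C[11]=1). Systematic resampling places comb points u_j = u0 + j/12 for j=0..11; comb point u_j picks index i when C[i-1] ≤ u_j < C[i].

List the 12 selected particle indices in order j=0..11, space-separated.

1 2 2 3 3 6 7 7 8 10 11 11

C = [3/53, 8/53, 14/53, 23/53, 24/53, 25/53, 30/53, 38/53, 42/53, 43/53, 44/53, 1]
j=0: u_0=3/40 ∈ [3/53, 8/53) → index 1
j=1: u_1=19/120 ∈ [8/53, 14/53) → index 2
j=2: u_2=29/120 ∈ [8/53, 14/53) → index 2
j=3: u_3=13/40 ∈ [14/53, 23/53) → index 3
j=4: u_4=49/120 ∈ [14/53, 23/53) → index 3
j=5: u_5=59/120 ∈ [25/53, 30/53) → index 6
j=6: u_6=23/40 ∈ [30/53, 38/53) → index 7
j=7: u_7=79/120 ∈ [30/53, 38/53) → index 7
j=8: u_8=89/120 ∈ [38/53, 42/53) → index 8
j=9: u_9=33/40 ∈ [43/53, 44/53) → index 10
j=10: u_10=109/120 ∈ [44/53, 1) → index 11
j=11: u_11=119/120 ∈ [44/53, 1) → index 11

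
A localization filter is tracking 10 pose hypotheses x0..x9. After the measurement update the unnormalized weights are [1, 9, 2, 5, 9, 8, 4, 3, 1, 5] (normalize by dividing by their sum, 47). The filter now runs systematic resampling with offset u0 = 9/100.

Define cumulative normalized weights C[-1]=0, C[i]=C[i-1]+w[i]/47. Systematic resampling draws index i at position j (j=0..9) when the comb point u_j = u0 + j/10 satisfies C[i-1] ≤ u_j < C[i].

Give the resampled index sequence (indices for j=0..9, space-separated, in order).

1 1 3 4 4 5 5 6 8 9

C = [1/47, 10/47, 12/47, 17/47, 26/47, 34/47, 38/47, 41/47, 42/47, 1]
j=0: u_0=9/100 ∈ [1/47, 10/47) → index 1
j=1: u_1=19/100 ∈ [1/47, 10/47) → index 1
j=2: u_2=29/100 ∈ [12/47, 17/47) → index 3
j=3: u_3=39/100 ∈ [17/47, 26/47) → index 4
j=4: u_4=49/100 ∈ [17/47, 26/47) → index 4
j=5: u_5=59/100 ∈ [26/47, 34/47) → index 5
j=6: u_6=69/100 ∈ [26/47, 34/47) → index 5
j=7: u_7=79/100 ∈ [34/47, 38/47) → index 6
j=8: u_8=89/100 ∈ [41/47, 42/47) → index 8
j=9: u_9=99/100 ∈ [42/47, 1) → index 9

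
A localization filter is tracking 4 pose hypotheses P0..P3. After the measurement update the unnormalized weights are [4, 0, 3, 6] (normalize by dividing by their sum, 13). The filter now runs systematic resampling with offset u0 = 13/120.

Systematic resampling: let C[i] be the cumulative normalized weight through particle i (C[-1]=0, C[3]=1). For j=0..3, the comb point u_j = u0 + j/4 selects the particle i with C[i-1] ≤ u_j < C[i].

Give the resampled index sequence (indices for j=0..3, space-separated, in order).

0 2 3 3

C = [4/13, 4/13, 7/13, 1]
j=0: u_0=13/120 ∈ [0, 4/13) → index 0
j=1: u_1=43/120 ∈ [4/13, 7/13) → index 2
j=2: u_2=73/120 ∈ [7/13, 1) → index 3
j=3: u_3=103/120 ∈ [7/13, 1) → index 3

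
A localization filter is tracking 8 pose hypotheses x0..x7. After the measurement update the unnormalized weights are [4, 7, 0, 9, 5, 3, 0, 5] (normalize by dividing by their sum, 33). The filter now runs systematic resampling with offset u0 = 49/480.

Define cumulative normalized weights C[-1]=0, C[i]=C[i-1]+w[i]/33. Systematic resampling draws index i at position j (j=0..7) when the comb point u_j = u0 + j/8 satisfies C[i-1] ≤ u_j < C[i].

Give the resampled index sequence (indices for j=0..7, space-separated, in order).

C = [4/33, 1/3, 1/3, 20/33, 25/33, 28/33, 28/33, 1]
j=0: u_0=49/480 ∈ [0, 4/33) → index 0
j=1: u_1=109/480 ∈ [4/33, 1/3) → index 1
j=2: u_2=169/480 ∈ [1/3, 20/33) → index 3
j=3: u_3=229/480 ∈ [1/3, 20/33) → index 3
j=4: u_4=289/480 ∈ [1/3, 20/33) → index 3
j=5: u_5=349/480 ∈ [20/33, 25/33) → index 4
j=6: u_6=409/480 ∈ [28/33, 1) → index 7
j=7: u_7=469/480 ∈ [28/33, 1) → index 7

0 1 3 3 3 4 7 7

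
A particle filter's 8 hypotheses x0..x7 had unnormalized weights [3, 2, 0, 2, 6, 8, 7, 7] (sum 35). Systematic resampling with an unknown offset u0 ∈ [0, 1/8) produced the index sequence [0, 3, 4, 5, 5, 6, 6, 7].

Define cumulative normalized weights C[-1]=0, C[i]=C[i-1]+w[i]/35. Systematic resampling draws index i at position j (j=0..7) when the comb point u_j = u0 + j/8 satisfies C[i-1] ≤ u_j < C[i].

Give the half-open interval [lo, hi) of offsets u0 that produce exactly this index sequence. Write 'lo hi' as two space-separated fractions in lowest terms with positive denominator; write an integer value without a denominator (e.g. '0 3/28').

1/56 1/20

C = [3/35, 1/7, 1/7, 1/5, 13/35, 3/5, 4/5, 1]
j=0 picked index 0: u0 ∈ [0, 3/35)
j=1 picked index 3: u0 ∈ [1/56, 3/40)
j=2 picked index 4: u0 ∈ [-1/20, 17/140)
j=3 picked index 5: u0 ∈ [-1/280, 9/40)
j=4 picked index 5: u0 ∈ [-9/70, 1/10)
j=5 picked index 6: u0 ∈ [-1/40, 7/40)
j=6 picked index 6: u0 ∈ [-3/20, 1/20)
j=7 picked index 7: u0 ∈ [-3/40, 1/8)
intersection: [1/56, 1/20)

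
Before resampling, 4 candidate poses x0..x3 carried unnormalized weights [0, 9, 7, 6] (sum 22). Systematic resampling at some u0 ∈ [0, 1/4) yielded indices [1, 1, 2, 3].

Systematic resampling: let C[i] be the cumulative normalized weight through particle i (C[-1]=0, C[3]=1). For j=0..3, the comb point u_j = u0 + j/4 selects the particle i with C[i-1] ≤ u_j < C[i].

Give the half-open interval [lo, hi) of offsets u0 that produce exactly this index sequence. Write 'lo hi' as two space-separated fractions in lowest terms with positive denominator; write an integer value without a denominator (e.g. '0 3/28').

C = [0, 9/22, 8/11, 1]
j=0 picked index 1: u0 ∈ [0, 9/22)
j=1 picked index 1: u0 ∈ [-1/4, 7/44)
j=2 picked index 2: u0 ∈ [-1/11, 5/22)
j=3 picked index 3: u0 ∈ [-1/44, 1/4)
intersection: [0, 7/44)

0 7/44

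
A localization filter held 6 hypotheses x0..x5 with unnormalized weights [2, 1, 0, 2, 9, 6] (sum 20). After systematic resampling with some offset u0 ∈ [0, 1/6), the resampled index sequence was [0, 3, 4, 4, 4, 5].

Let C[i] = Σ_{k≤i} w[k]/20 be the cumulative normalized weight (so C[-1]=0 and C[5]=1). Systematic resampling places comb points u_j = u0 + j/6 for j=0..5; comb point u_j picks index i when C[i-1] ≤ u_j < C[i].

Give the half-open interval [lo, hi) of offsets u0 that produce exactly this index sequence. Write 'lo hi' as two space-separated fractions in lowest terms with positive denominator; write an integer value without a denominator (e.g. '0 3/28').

0 1/30

C = [1/10, 3/20, 3/20, 1/4, 7/10, 1]
j=0 picked index 0: u0 ∈ [0, 1/10)
j=1 picked index 3: u0 ∈ [-1/60, 1/12)
j=2 picked index 4: u0 ∈ [-1/12, 11/30)
j=3 picked index 4: u0 ∈ [-1/4, 1/5)
j=4 picked index 4: u0 ∈ [-5/12, 1/30)
j=5 picked index 5: u0 ∈ [-2/15, 1/6)
intersection: [0, 1/30)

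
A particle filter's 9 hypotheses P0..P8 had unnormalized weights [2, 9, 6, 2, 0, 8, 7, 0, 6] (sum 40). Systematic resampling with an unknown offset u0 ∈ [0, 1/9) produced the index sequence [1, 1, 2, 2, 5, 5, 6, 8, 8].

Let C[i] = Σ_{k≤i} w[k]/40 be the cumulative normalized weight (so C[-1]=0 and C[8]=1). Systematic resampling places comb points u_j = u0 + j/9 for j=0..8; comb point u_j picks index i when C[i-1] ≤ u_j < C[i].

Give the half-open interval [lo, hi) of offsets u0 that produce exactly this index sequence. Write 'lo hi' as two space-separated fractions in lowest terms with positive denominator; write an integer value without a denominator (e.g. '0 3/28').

13/180 11/120

C = [1/20, 11/40, 17/40, 19/40, 19/40, 27/40, 17/20, 17/20, 1]
j=0 picked index 1: u0 ∈ [1/20, 11/40)
j=1 picked index 1: u0 ∈ [-11/180, 59/360)
j=2 picked index 2: u0 ∈ [19/360, 73/360)
j=3 picked index 2: u0 ∈ [-7/120, 11/120)
j=4 picked index 5: u0 ∈ [11/360, 83/360)
j=5 picked index 5: u0 ∈ [-29/360, 43/360)
j=6 picked index 6: u0 ∈ [1/120, 11/60)
j=7 picked index 8: u0 ∈ [13/180, 2/9)
j=8 picked index 8: u0 ∈ [-7/180, 1/9)
intersection: [13/180, 11/120)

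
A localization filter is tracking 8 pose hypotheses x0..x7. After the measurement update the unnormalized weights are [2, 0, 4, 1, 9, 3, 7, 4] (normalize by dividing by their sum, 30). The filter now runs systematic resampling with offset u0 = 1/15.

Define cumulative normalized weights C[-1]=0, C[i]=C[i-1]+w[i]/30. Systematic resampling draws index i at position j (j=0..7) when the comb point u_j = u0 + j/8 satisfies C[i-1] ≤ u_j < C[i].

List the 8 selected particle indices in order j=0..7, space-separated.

2 2 4 4 5 6 6 7

C = [1/15, 1/15, 1/5, 7/30, 8/15, 19/30, 13/15, 1]
j=0: u_0=1/15 ∈ [1/15, 1/5) → index 2
j=1: u_1=23/120 ∈ [1/15, 1/5) → index 2
j=2: u_2=19/60 ∈ [7/30, 8/15) → index 4
j=3: u_3=53/120 ∈ [7/30, 8/15) → index 4
j=4: u_4=17/30 ∈ [8/15, 19/30) → index 5
j=5: u_5=83/120 ∈ [19/30, 13/15) → index 6
j=6: u_6=49/60 ∈ [19/30, 13/15) → index 6
j=7: u_7=113/120 ∈ [13/15, 1) → index 7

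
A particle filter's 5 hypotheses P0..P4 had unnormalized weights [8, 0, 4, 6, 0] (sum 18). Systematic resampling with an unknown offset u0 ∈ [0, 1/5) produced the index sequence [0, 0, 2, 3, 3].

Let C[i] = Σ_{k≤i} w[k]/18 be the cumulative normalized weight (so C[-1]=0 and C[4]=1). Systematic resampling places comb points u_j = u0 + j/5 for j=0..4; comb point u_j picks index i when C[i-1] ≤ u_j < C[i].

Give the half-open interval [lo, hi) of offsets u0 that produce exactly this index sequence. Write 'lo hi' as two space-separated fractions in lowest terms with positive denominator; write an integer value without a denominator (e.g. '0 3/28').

1/15 1/5

C = [4/9, 4/9, 2/3, 1, 1]
j=0 picked index 0: u0 ∈ [0, 4/9)
j=1 picked index 0: u0 ∈ [-1/5, 11/45)
j=2 picked index 2: u0 ∈ [2/45, 4/15)
j=3 picked index 3: u0 ∈ [1/15, 2/5)
j=4 picked index 3: u0 ∈ [-2/15, 1/5)
intersection: [1/15, 1/5)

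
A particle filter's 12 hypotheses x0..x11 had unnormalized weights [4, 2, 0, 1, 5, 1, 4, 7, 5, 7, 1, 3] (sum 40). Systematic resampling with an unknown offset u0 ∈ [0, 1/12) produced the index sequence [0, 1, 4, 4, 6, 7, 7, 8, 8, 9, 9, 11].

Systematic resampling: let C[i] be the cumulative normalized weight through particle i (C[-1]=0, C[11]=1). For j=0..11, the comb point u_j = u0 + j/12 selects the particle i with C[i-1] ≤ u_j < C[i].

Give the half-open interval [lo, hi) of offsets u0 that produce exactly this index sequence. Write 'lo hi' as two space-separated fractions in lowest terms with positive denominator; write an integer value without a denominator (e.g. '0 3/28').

1/60 1/20

C = [1/10, 3/20, 3/20, 7/40, 3/10, 13/40, 17/40, 3/5, 29/40, 9/10, 37/40, 1]
j=0 picked index 0: u0 ∈ [0, 1/10)
j=1 picked index 1: u0 ∈ [1/60, 1/15)
j=2 picked index 4: u0 ∈ [1/120, 2/15)
j=3 picked index 4: u0 ∈ [-3/40, 1/20)
j=4 picked index 6: u0 ∈ [-1/120, 11/120)
j=5 picked index 7: u0 ∈ [1/120, 11/60)
j=6 picked index 7: u0 ∈ [-3/40, 1/10)
j=7 picked index 8: u0 ∈ [1/60, 17/120)
j=8 picked index 8: u0 ∈ [-1/15, 7/120)
j=9 picked index 9: u0 ∈ [-1/40, 3/20)
j=10 picked index 9: u0 ∈ [-13/120, 1/15)
j=11 picked index 11: u0 ∈ [1/120, 1/12)
intersection: [1/60, 1/20)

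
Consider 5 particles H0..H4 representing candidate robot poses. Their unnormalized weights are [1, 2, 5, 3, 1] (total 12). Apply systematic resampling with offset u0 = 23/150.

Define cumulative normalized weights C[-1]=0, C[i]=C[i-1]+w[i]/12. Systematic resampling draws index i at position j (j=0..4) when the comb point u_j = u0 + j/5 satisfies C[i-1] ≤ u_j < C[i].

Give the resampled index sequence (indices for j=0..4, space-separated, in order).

C = [1/12, 1/4, 2/3, 11/12, 1]
j=0: u_0=23/150 ∈ [1/12, 1/4) → index 1
j=1: u_1=53/150 ∈ [1/4, 2/3) → index 2
j=2: u_2=83/150 ∈ [1/4, 2/3) → index 2
j=3: u_3=113/150 ∈ [2/3, 11/12) → index 3
j=4: u_4=143/150 ∈ [11/12, 1) → index 4

1 2 2 3 4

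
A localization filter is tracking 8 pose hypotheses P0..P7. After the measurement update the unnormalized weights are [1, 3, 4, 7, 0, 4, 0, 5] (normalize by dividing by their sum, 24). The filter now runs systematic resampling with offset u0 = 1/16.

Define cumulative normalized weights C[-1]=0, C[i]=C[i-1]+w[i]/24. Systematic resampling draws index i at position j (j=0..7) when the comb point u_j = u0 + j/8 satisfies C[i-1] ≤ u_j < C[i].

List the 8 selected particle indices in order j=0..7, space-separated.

1 2 2 3 3 5 7 7

C = [1/24, 1/6, 1/3, 5/8, 5/8, 19/24, 19/24, 1]
j=0: u_0=1/16 ∈ [1/24, 1/6) → index 1
j=1: u_1=3/16 ∈ [1/6, 1/3) → index 2
j=2: u_2=5/16 ∈ [1/6, 1/3) → index 2
j=3: u_3=7/16 ∈ [1/3, 5/8) → index 3
j=4: u_4=9/16 ∈ [1/3, 5/8) → index 3
j=5: u_5=11/16 ∈ [5/8, 19/24) → index 5
j=6: u_6=13/16 ∈ [19/24, 1) → index 7
j=7: u_7=15/16 ∈ [19/24, 1) → index 7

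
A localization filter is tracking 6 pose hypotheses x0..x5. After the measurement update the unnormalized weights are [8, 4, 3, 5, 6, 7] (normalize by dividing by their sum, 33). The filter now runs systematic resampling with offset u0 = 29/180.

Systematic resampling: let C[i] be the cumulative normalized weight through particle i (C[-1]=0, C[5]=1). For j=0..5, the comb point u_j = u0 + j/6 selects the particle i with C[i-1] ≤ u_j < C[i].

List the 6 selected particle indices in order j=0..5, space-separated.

0 1 3 4 5 5

C = [8/33, 4/11, 5/11, 20/33, 26/33, 1]
j=0: u_0=29/180 ∈ [0, 8/33) → index 0
j=1: u_1=59/180 ∈ [8/33, 4/11) → index 1
j=2: u_2=89/180 ∈ [5/11, 20/33) → index 3
j=3: u_3=119/180 ∈ [20/33, 26/33) → index 4
j=4: u_4=149/180 ∈ [26/33, 1) → index 5
j=5: u_5=179/180 ∈ [26/33, 1) → index 5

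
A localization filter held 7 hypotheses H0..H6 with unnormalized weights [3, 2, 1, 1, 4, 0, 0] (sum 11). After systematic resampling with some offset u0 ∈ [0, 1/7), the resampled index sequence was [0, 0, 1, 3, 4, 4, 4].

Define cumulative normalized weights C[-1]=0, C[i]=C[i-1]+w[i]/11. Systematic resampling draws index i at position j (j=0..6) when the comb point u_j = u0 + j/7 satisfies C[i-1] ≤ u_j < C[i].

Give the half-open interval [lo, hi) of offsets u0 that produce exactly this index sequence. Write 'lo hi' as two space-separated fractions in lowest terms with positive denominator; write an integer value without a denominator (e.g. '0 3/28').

C = [3/11, 5/11, 6/11, 7/11, 1, 1, 1]
j=0 picked index 0: u0 ∈ [0, 3/11)
j=1 picked index 0: u0 ∈ [-1/7, 10/77)
j=2 picked index 1: u0 ∈ [-1/77, 13/77)
j=3 picked index 3: u0 ∈ [9/77, 16/77)
j=4 picked index 4: u0 ∈ [5/77, 3/7)
j=5 picked index 4: u0 ∈ [-6/77, 2/7)
j=6 picked index 4: u0 ∈ [-17/77, 1/7)
intersection: [9/77, 10/77)

9/77 10/77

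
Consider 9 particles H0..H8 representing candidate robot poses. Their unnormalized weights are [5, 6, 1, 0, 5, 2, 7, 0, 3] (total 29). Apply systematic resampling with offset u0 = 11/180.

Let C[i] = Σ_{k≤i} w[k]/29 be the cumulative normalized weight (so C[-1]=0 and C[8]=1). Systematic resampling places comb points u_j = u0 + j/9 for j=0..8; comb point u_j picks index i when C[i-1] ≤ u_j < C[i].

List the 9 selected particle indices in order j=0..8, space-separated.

0 0 1 2 4 5 6 6 8

C = [5/29, 11/29, 12/29, 12/29, 17/29, 19/29, 26/29, 26/29, 1]
j=0: u_0=11/180 ∈ [0, 5/29) → index 0
j=1: u_1=31/180 ∈ [0, 5/29) → index 0
j=2: u_2=17/60 ∈ [5/29, 11/29) → index 1
j=3: u_3=71/180 ∈ [11/29, 12/29) → index 2
j=4: u_4=91/180 ∈ [12/29, 17/29) → index 4
j=5: u_5=37/60 ∈ [17/29, 19/29) → index 5
j=6: u_6=131/180 ∈ [19/29, 26/29) → index 6
j=7: u_7=151/180 ∈ [19/29, 26/29) → index 6
j=8: u_8=19/20 ∈ [26/29, 1) → index 8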